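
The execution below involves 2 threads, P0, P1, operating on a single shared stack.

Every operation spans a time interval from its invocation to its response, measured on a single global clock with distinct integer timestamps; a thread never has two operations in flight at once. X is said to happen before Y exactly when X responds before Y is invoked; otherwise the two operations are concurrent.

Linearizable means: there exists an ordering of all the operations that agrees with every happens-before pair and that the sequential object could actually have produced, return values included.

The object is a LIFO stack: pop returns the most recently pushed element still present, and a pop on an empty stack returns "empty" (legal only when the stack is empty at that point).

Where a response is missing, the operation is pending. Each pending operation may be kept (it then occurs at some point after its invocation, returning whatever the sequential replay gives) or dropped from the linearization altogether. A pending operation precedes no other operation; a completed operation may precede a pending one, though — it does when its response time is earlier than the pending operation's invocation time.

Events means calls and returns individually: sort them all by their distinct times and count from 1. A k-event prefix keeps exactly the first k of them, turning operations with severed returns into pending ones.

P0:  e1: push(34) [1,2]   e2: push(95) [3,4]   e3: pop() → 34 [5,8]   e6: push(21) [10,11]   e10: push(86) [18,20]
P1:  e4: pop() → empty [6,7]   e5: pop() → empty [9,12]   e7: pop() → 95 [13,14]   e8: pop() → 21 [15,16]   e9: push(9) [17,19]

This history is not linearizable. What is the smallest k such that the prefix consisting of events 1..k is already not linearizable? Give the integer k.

events 1..6 are linearizable; a witness order is e1, e2:
after step 1 (e1 push(34)): stack <34>
after step 2 (e2 push(95)): stack <34,95>
include event 7 — e4 responding at 7 — and every candidate order breaks
every completion of the 1 pending operation (e3) was checked; none linearizes
sample order e1, e2, e4 (pending dropped) stalls at step 3 — e4 pop() → empty has no legal effect

7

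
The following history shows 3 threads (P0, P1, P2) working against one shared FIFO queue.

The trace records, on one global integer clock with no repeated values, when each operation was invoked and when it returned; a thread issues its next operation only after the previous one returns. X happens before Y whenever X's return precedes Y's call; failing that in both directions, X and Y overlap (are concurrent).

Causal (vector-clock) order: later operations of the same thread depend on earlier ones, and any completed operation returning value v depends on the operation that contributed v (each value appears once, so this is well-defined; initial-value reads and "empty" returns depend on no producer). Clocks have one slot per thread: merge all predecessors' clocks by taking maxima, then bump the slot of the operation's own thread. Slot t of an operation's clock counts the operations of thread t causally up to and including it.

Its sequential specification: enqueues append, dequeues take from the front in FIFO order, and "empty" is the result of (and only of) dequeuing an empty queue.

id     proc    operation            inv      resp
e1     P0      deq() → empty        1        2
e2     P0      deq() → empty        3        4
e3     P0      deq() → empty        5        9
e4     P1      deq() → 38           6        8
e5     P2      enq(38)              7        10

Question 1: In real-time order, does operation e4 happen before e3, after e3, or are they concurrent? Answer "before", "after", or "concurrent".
e4 spans [6,8], e3 spans [5,9]
the intervals overlap in both directions

concurrent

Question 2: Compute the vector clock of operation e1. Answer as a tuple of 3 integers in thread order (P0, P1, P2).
root op e5, invoked 7: fresh clock plus P2's own tick → (0, 0, 1)
root op e1, invoked 1: fresh clock plus P0's own tick → (1, 0, 0)
VC(e4, invoked at 6): max of VC(e5)=(0, 0, 1), then +1 on thread P1 → (0, 1, 1)
VC(e2, invoked at 3): max of VC(e1)=(1, 0, 0), then +1 on thread P0 → (2, 0, 0)
VC(e3, invoked at 5): max of VC(e2)=(2, 0, 0), then +1 on thread P0 → (3, 0, 0)
target: VC(e1) = (1, 0, 0)

(1, 0, 0)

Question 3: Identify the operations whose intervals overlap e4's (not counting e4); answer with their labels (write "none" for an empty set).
overlap test against e4 [6,8]: concurrent iff the interval meets 6..8
e1 [1,2]: before
e2 [3,4]: before
e3 [5,9]: concurrent
e5 [7,10]: concurrent

e3, e5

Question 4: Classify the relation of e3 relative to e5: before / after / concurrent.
e3 spans [5,9], e5 spans [7,10]
the intervals overlap in both directions

concurrent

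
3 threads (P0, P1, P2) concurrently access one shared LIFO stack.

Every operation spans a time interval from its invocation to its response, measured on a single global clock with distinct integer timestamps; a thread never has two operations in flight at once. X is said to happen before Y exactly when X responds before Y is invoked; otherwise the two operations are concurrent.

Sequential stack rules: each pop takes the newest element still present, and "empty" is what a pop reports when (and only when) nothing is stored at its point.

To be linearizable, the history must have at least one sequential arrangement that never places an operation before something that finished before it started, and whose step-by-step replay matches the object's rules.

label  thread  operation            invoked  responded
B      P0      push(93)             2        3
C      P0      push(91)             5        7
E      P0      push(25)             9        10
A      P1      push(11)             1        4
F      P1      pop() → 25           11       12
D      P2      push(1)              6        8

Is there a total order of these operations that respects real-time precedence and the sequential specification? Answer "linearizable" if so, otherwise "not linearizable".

one valid linearization: A, B, C, D, E, F
1. A push(11), leaving stack <11>
2. B push(93), leaving stack <11,93>
3. C push(91), leaving stack <11,93,91>
4. D push(1), leaving stack <11,93,91,1>
5. E push(25), leaving stack <11,93,91,1,25>
6. F pop() → 25, leaving stack <11,93,91,1>

linearizable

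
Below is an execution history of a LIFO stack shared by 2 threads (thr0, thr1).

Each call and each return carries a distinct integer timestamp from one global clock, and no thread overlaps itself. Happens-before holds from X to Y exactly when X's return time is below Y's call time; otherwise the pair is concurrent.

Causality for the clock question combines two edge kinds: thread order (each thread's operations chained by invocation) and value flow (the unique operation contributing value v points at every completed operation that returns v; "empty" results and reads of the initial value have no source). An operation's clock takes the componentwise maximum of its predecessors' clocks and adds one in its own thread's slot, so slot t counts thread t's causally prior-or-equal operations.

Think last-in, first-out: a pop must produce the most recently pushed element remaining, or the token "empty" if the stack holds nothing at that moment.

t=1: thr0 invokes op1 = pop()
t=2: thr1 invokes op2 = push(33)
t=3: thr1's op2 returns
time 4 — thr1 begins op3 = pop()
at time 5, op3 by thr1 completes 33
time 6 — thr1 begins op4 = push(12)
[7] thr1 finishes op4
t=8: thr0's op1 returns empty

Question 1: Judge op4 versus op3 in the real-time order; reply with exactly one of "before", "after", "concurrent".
op4 spans [6,7], op3 spans [4,5]
resp(op3)=5 < inv(op4)=6

after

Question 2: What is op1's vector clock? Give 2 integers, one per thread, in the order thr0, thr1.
invoked at 2, op2 has no predecessors; its own thr1 bump gives (0, 1)
invoked at 1, op1 has no predecessors; its own thr0 bump gives (1, 0)
op3, invoked 4, takes VC(op2)=(0, 1) under max, adds 1 for thr1 → (0, 2)
op4, invoked 6, takes VC(op3)=(0, 2) under max, adds 1 for thr1 → (0, 3)
target: VC(op1) = (1, 0)

(1, 0)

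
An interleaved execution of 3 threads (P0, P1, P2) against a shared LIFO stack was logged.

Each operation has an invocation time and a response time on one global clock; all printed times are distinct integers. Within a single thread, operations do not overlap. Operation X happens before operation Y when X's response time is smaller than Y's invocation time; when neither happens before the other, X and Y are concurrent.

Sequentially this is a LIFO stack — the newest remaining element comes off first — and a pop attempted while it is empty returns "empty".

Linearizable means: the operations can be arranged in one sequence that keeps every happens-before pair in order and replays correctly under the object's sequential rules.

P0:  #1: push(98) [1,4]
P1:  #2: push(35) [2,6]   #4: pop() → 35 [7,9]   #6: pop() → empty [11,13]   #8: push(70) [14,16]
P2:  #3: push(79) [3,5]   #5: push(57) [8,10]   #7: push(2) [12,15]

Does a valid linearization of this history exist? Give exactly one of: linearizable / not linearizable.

cut after 12 events: linearizable; cut after 13 events (#6 responds, time 13): not linearizable
checked exhaustively: 12 real-time-consistent orders of 6 completed operations, zero legal LIFO stack replays
completion choices over the 1 pending operation (#7) were checked; none helps
e.g. #1, #2, #3, #4, #5, #6 (pending dropped): illegal at step 4, since #4 pop() → 35 cannot apply there
e.g. #1, #2, #3, #5, #4, #6 (pending dropped): illegal at step 5, since #4 pop() → 35 cannot apply there

not linearizable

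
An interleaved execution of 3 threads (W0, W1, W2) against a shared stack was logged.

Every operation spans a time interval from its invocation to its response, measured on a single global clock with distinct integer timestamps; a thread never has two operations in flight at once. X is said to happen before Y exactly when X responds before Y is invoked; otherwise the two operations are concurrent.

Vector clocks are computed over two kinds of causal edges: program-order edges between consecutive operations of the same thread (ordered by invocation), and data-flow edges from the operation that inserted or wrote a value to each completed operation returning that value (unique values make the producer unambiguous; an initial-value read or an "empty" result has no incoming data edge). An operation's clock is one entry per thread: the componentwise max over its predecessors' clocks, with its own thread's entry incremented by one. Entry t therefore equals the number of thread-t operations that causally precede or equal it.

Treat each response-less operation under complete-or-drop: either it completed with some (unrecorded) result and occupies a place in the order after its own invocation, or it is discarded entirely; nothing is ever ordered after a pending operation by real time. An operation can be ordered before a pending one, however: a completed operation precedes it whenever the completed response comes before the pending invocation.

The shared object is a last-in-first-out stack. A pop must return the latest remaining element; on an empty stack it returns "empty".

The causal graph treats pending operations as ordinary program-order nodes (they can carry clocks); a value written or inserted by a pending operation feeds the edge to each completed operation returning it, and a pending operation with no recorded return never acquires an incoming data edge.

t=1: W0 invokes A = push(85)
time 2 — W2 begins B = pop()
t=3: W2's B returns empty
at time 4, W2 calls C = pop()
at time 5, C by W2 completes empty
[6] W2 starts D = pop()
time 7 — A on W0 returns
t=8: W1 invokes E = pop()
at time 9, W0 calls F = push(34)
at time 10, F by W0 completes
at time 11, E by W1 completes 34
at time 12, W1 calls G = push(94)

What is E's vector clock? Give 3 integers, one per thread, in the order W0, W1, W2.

invoked at 2, B has no predecessors; its own W2 bump gives (0, 0, 1)
invoked at 1, A has no predecessors; its own W0 bump gives (1, 0, 0)
C, invoked 4, takes VC(B)=(0, 0, 1) under max, adds 1 for W2 → (0, 0, 2)
F, invoked 9, takes VC(A)=(1, 0, 0) under max, adds 1 for W0 → (2, 0, 0)
D, invoked 6, takes VC(C)=(0, 0, 2) under max, adds 1 for W2 → (0, 0, 3)
E, invoked 8, takes VC(F)=(2, 0, 0) under max, adds 1 for W1 → (2, 1, 0)
G, invoked 12, takes VC(E)=(2, 1, 0) under max, adds 1 for W1 → (2, 2, 0)
target: VC(E) = (2, 1, 0)

(2, 1, 0)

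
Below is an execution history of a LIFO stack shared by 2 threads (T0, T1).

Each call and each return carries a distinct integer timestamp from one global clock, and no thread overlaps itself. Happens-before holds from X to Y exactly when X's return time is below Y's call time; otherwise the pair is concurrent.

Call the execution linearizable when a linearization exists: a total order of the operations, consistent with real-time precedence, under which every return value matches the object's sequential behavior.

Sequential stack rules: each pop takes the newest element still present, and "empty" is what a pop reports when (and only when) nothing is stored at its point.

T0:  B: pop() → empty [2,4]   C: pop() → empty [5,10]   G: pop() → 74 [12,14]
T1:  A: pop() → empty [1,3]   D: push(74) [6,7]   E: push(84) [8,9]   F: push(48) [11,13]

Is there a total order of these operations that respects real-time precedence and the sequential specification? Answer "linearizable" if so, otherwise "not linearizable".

events 1..13 are fine; event 14 — the response of G at time 14 — makes the prefix non-linearizable
real-time-consistent orders of the 7 completed operations: 12 — all fail the LIFO stack replay
e.g. A, B, C, D, E, F, G: illegal at step 7, since G pop() → 74 cannot apply there
e.g. A, B, C, D, E, G, F: illegal at step 6, since G pop() → 74 cannot apply there

not linearizable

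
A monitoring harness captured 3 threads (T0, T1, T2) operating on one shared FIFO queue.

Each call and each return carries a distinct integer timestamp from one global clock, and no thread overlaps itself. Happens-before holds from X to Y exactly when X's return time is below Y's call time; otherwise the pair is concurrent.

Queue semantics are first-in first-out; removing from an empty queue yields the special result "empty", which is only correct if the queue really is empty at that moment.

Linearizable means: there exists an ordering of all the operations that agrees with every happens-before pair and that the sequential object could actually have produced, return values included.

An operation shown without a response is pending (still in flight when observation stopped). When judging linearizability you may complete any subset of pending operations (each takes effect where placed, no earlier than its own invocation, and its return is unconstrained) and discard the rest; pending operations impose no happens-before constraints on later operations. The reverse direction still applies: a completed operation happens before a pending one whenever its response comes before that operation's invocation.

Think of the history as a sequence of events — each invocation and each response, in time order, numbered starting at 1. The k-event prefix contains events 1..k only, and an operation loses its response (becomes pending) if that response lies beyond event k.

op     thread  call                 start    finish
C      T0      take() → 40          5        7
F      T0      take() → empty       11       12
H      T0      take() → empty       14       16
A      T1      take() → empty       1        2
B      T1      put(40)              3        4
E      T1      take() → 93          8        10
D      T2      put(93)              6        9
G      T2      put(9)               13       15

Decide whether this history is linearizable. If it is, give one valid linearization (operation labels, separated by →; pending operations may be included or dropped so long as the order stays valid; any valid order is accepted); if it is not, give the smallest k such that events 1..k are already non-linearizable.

linearizable — witness: A → B → C → D → E → F → H → G

1. A take() → empty, leaving queue <>
2. B put(40), leaving queue <40>
3. C take() → 40, leaving queue <>
4. D put(93), leaving queue <93>
5. E take() → 93, leaving queue <>
6. F take() → empty, leaving queue <>
7. H take() → empty, leaving queue <>
8. G put(9), leaving queue <9>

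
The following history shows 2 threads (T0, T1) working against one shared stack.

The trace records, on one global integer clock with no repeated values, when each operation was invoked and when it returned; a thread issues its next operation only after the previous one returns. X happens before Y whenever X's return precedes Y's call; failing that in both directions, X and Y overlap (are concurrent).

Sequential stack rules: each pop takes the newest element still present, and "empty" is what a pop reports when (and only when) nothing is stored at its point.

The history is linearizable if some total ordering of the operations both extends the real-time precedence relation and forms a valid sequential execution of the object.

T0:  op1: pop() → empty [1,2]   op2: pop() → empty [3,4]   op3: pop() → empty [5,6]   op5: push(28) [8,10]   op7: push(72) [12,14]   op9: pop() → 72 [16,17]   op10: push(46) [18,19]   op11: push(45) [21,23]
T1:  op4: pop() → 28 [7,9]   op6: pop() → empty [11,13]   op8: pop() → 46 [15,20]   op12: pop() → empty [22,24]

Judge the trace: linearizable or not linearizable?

witness order: op1, op2, op3, op5, op4, op6, op7, op9, op10, op8, op12, op11
after step 1 (op1 pop() → empty): stack <>
after step 2 (op2 pop() → empty): stack <>
after step 3 (op3 pop() → empty): stack <>
after step 4 (op5 push(28)): stack <28>
after step 5 (op4 pop() → 28): stack <>
after step 6 (op6 pop() → empty): stack <>
after step 7 (op7 push(72)): stack <72>
after step 8 (op9 pop() → 72): stack <>
after step 9 (op10 push(46)): stack <46>
after step 10 (op8 pop() → 46): stack <>
after step 11 (op12 pop() → empty): stack <>
after step 12 (op11 push(45)): stack <45>

linearizable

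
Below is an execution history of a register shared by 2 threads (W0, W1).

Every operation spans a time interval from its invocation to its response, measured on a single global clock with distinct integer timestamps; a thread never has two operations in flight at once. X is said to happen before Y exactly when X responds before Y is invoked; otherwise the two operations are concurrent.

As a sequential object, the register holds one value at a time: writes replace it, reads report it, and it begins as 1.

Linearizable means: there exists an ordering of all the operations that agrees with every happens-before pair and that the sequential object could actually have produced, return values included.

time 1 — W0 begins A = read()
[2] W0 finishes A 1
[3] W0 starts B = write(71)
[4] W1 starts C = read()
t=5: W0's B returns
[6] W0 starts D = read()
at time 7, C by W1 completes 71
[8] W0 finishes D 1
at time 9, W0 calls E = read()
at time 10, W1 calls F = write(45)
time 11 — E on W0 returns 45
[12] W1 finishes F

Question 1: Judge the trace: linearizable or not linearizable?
not linearizable

prefix check: 1..7 passes, 1..8 fails once D's time-8 response joins
no legal order exists: 3 real-time-consistent candidates over 4 completed register operations, all rejected
take A, B, C, D: step 4 already fails, because D read() → 1 cannot occur there
take A, B, D, C: step 3 already fails, because D read() → 1 cannot occur there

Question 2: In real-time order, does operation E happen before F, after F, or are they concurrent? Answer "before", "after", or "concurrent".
concurrent

E spans [9,11], F spans [10,12]
the intervals overlap in both directions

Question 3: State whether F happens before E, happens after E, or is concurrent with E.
concurrent

F spans [10,12], E spans [9,11]
the intervals overlap in both directions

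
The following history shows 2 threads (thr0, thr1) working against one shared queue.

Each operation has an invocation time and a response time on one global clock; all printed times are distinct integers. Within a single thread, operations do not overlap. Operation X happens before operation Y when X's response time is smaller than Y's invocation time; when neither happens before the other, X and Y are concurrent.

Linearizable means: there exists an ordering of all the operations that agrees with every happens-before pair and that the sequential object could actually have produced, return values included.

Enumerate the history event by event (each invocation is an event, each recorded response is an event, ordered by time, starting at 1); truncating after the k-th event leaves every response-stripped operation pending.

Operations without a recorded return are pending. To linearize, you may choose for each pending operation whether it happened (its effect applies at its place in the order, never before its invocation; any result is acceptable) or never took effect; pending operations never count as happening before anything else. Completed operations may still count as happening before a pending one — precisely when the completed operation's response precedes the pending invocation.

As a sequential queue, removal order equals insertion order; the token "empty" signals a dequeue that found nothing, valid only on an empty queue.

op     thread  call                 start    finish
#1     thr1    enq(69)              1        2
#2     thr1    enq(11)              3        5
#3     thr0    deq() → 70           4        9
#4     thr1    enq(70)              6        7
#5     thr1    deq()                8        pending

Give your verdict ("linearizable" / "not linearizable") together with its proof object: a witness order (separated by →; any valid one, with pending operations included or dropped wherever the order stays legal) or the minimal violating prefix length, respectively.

not linearizable — minimal violating prefix: 9 events

cut after 8 events: linearizable; cut after 9 events (#3 responds, time 9): not linearizable
checked exhaustively: 3 real-time-consistent orders of 4 completed operations, zero legal queue replays
include/drop combinations of the 1 pending operation (#5) were all tried; none helps
for example #1, #2, #3, #4 (pending dropped) fails at step 3: #3 deq() → 70 is not legal there
for example #1, #2, #4, #3 (pending dropped) fails at step 4: #3 deq() → 70 is not legal there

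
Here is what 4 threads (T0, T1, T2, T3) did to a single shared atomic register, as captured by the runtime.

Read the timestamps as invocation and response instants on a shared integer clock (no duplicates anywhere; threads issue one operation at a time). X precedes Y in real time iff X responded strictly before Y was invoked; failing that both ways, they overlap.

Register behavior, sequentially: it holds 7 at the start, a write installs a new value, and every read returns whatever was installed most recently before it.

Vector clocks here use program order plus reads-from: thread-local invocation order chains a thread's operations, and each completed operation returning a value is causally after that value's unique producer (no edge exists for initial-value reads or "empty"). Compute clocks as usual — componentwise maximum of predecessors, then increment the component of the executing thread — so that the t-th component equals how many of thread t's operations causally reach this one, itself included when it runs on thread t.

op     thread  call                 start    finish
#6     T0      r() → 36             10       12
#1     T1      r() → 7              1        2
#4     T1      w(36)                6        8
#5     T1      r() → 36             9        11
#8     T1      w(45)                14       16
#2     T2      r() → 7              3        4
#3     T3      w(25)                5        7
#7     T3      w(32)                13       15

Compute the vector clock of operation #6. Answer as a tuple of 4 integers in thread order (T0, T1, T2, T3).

(1, 2, 0, 0)

#3, invoked 5, has no incoming edges; only T3's bump applies → (0, 0, 0, 1)
#2, invoked 3, has no incoming edges; only T2's bump applies → (0, 0, 1, 0)
#1, invoked 1, has no incoming edges; only T1's bump applies → (0, 1, 0, 0)
#7, invoked 13, takes VC(#3)=(0, 0, 0, 1) under max, adds 1 for T3 → (0, 0, 0, 2)
#4, invoked 6, takes VC(#1)=(0, 1, 0, 0) under max, adds 1 for T1 → (0, 2, 0, 0)
#5, invoked 9, takes VC(#4)=(0, 2, 0, 0) under max, adds 1 for T1 → (0, 3, 0, 0)
#6, invoked 10, takes VC(#4)=(0, 2, 0, 0) under max, adds 1 for T0 → (1, 2, 0, 0)
#8, invoked 14, takes VC(#5)=(0, 3, 0, 0) under max, adds 1 for T1 → (0, 4, 0, 0)
target: VC(#6) = (1, 2, 0, 0)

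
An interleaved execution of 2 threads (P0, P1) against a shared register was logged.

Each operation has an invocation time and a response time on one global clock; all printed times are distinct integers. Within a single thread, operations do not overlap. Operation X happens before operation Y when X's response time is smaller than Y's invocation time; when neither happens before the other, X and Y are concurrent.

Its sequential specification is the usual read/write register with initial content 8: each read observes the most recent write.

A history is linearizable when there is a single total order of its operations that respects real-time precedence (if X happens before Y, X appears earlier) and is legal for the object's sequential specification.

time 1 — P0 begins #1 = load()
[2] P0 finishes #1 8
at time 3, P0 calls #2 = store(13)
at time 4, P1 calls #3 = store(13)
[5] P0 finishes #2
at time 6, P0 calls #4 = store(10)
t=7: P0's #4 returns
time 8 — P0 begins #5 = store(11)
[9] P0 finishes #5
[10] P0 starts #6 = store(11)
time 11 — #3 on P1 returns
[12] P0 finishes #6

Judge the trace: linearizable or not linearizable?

linearizable

witness order: #1, #2, #3, #4, #5, #6
1. #1 load() → 8, leaving value 8
2. #2 store(13), leaving value 13
3. #3 store(13), leaving value 13
4. #4 store(10), leaving value 10
5. #5 store(11), leaving value 11
6. #6 store(11), leaving value 11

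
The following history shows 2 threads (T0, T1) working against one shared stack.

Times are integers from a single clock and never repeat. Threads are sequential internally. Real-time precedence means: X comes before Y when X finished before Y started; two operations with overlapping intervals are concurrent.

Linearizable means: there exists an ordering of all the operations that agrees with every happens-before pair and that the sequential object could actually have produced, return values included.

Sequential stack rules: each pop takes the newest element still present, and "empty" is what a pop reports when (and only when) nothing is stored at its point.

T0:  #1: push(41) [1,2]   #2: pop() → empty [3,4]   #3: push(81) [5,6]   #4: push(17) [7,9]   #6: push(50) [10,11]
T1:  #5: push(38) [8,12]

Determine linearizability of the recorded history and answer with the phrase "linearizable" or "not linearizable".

prefix check: 1..3 passes, 1..4 fails once #2's time-4 response joins
one real-time candidate order over the 2 completed operations — the stack replay rejects it
one such order, #1, #2, breaks at step 2 where #2 pop() → empty is illegal

not linearizable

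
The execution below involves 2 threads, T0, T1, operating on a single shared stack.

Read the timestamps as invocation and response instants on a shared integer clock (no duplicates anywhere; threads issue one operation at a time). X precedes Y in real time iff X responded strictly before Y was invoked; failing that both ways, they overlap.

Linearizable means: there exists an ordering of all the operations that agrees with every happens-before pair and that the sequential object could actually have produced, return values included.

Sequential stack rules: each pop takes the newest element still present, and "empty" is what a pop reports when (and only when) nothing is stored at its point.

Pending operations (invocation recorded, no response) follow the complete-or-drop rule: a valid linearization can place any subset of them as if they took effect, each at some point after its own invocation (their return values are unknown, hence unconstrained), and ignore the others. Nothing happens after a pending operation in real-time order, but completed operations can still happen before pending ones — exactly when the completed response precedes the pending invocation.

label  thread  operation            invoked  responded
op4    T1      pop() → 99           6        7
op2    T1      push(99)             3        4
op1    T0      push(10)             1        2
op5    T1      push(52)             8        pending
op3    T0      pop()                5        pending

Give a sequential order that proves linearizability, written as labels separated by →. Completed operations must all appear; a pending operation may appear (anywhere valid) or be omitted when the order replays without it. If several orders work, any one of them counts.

1. op1 push(10), leaving stack <10>
2. op2 push(99), leaving stack <10,99>
3. op4 pop() → 99, leaving stack <10>

op1 → op2 → op4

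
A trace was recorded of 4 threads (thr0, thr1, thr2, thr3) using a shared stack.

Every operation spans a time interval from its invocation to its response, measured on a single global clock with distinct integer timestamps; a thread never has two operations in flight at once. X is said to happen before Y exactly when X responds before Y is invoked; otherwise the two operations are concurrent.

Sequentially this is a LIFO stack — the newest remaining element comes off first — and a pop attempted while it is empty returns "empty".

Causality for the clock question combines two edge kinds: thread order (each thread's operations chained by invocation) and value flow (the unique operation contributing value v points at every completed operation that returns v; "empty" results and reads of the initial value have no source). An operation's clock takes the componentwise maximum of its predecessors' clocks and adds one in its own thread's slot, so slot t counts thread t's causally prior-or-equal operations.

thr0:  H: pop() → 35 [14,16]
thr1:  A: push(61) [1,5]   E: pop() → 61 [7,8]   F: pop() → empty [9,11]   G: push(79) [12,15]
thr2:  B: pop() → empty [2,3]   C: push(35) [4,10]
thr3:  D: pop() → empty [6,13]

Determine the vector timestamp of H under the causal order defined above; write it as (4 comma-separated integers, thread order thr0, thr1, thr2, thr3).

D (invocation 6): nothing precedes it; thr3's component alone gives (0, 0, 0, 1)
B (invocation 2): nothing precedes it; thr2's component alone gives (0, 0, 1, 0)
A (invocation 1): nothing precedes it; thr1's component alone gives (0, 1, 0, 0)
VC(C, invoked at 4): max of VC(B)=(0, 0, 1, 0), then +1 on thread thr2 → (0, 0, 2, 0)
VC(E, invoked at 7): max of VC(A)=(0, 1, 0, 0), then +1 on thread thr1 → (0, 2, 0, 0)
VC(F, invoked at 9): max of VC(E)=(0, 2, 0, 0), then +1 on thread thr1 → (0, 3, 0, 0)
VC(H, invoked at 14): max of VC(C)=(0, 0, 2, 0), then +1 on thread thr0 → (1, 0, 2, 0)
VC(G, invoked at 12): max of VC(F)=(0, 3, 0, 0), then +1 on thread thr1 → (0, 4, 0, 0)
target: VC(H) = (1, 0, 2, 0)

(1, 0, 2, 0)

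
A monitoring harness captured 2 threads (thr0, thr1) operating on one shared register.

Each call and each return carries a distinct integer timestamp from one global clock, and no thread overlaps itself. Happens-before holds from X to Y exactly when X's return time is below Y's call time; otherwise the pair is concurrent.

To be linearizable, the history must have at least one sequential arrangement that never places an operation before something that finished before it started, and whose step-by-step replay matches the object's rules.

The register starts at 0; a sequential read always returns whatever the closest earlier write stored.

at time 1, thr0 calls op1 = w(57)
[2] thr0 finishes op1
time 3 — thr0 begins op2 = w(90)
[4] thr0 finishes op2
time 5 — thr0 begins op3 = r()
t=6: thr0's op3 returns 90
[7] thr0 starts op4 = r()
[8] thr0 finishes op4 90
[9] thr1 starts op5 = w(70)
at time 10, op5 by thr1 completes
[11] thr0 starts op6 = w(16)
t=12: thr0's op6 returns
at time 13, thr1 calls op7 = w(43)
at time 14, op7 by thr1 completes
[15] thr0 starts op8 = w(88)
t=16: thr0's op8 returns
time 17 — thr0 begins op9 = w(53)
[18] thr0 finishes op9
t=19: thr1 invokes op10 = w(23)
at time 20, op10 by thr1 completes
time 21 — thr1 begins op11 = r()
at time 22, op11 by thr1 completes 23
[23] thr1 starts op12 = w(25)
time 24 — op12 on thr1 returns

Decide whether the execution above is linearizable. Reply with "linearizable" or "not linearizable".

linearizable

a witness: op1, op2, op3, op4, op5, op6, op7, op8, op9, op10, op11, op12
after step 1 (op1 w(57)): value 57
after step 2 (op2 w(90)): value 90
after step 3 (op3 r() → 90): value 90
after step 4 (op4 r() → 90): value 90
after step 5 (op5 w(70)): value 70
after step 6 (op6 w(16)): value 16
after step 7 (op7 w(43)): value 43
after step 8 (op8 w(88)): value 88
after step 9 (op9 w(53)): value 53
after step 10 (op10 w(23)): value 23
after step 11 (op11 r() → 23): value 23
after step 12 (op12 w(25)): value 25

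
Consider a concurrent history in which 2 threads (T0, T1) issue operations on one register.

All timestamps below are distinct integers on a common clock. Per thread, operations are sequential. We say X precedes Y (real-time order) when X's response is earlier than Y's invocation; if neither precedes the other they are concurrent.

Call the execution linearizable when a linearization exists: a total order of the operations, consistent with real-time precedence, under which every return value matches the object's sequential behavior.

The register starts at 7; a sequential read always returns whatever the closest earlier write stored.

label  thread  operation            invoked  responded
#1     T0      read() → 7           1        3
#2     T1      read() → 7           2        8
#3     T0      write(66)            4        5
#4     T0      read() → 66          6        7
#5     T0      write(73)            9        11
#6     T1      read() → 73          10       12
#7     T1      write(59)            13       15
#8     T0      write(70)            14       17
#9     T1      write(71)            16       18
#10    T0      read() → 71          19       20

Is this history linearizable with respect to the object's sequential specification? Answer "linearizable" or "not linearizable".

one valid linearization: #1, #2, #3, #4, #5, #6, #7, #8, #9, #10
1. #1 read() → 7, leaving value 7
2. #2 read() → 7, leaving value 7
3. #3 write(66), leaving value 66
4. #4 read() → 66, leaving value 66
5. #5 write(73), leaving value 73
6. #6 read() → 73, leaving value 73
7. #7 write(59), leaving value 59
8. #8 write(70), leaving value 70
9. #9 write(71), leaving value 71
10. #10 read() → 71, leaving value 71

linearizable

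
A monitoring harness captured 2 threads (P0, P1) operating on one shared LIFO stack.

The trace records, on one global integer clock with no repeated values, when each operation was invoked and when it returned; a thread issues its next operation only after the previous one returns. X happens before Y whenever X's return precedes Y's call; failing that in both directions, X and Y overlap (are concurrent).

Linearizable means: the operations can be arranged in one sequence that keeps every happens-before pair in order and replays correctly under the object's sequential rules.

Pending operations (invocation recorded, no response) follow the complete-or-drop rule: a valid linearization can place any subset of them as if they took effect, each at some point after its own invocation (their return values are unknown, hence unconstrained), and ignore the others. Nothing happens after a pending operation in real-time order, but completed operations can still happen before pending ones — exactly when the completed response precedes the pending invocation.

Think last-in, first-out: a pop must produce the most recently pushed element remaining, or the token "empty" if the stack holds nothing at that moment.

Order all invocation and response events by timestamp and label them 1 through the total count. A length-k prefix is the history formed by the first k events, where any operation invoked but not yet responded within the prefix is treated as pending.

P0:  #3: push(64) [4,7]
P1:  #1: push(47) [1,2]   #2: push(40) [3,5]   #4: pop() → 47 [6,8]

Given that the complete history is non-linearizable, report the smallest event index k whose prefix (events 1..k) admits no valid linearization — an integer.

8

events 1..7 are linearizable; a witness order is #1, #2, #3:
after step 1 (#1 push(47)): stack <47>
after step 2 (#2 push(40)): stack <47,40>
after step 3 (#3 push(64)): stack <47,40,64>
at event 8 (#4's time-8 response) nothing linearizes any more
one such order, #1, #2, #3, #4, breaks at step 4 where #4 pop() → 47 is illegal
one such order, #1, #2, #4, #3, breaks at step 3 where #4 pop() → 47 is illegal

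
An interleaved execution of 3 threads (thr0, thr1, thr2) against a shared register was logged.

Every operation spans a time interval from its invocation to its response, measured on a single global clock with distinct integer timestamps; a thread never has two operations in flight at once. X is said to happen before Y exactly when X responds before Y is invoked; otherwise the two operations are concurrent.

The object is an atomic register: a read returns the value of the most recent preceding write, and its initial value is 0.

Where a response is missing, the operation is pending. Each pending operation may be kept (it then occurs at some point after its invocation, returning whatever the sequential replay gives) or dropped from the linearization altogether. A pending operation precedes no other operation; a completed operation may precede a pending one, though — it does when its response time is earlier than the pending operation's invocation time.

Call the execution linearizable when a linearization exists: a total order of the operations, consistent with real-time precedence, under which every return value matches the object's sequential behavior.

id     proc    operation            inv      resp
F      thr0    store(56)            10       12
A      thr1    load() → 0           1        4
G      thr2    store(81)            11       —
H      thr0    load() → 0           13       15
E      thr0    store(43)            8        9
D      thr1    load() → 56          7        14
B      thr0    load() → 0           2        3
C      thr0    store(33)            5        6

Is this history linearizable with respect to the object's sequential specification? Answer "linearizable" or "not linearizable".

not linearizable

through event 14 a valid linearization exists; event 15 (H responding at time 15) ends that
7 completed operations, 8 real-time-consistent orders — every register replay fails
no completion choice of the 1 pending operation (G) rescues it — every subset was tried
for example A, B, C, D, E, F, H (pending dropped) fails at step 4: D load() → 56 is not legal there
for example A, B, C, E, D, F, H (pending dropped) fails at step 5: D load() → 56 is not legal there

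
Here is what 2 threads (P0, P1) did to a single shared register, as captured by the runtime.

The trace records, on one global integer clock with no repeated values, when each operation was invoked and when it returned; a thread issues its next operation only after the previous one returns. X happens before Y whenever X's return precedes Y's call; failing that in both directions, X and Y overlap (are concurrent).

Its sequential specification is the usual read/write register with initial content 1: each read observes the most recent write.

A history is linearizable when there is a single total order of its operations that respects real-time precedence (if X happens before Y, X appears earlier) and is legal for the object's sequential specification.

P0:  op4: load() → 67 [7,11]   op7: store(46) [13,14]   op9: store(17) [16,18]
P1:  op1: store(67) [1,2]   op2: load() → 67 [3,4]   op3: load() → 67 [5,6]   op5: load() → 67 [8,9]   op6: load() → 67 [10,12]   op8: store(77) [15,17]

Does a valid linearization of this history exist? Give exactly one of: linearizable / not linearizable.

a witness: op1, op2, op3, op4, op5, op6, op7, op8, op9
step 1: op1 store(67) — value 67
step 2: op2 load() → 67 — value 67
step 3: op3 load() → 67 — value 67
step 4: op4 load() → 67 — value 67
step 5: op5 load() → 67 — value 67
step 6: op6 load() → 67 — value 67
step 7: op7 store(46) — value 46
step 8: op8 store(77) — value 77
step 9: op9 store(17) — value 17

linearizable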